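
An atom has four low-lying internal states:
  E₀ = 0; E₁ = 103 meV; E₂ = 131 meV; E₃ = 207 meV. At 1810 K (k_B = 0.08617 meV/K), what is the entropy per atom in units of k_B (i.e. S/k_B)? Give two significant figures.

k_BT = 0.08617 × 1810 K = 156.0 meV.
Eᵢ/kT = 0, 0.6603, 0.8397, 1.327.
Z = Σ e^(−Eᵢ/kT) = e^(−0) + e^(−0.6603) + e^(−0.8397) + e^(−1.327) = 1.000 + 0.5167 + 0.4318 + 0.2653 = 2.214.
⟨E⟩ = Σ EᵢPᵢ = 74.39 meV.
S/k_B = ln Z + ⟨E⟩/kT = ln(2.214) + 74.39/156.0 = 0.7948 + 0.4769 = 1.3.

1.3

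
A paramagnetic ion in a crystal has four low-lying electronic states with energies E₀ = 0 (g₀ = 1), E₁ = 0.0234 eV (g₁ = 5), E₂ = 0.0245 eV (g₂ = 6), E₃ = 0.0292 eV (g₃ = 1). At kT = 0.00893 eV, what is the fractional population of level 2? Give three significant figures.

Eᵢ/kT = 0, 2.6204, 2.7436, 3.2699.
Z = Σ gᵢe^(−Eᵢ/kT) = 1·e^(−0) + 5·e^(−2.6204) + 6·e^(−2.7436) + 1·e^(−3.2699) = 1.0000 + 0.36387 + 0.38603 + 0.038010 = 1.7879.
P₂ = g₂ e^(−E₂/kT) / Z = 0.38603/1.7879 = 0.216.

0.216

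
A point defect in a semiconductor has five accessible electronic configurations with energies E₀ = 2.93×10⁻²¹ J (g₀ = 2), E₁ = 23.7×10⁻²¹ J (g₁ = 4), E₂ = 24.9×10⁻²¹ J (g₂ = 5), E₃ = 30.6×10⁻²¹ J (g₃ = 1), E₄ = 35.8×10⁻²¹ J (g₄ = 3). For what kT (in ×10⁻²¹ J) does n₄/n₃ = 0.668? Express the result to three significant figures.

n₄/n₃ = (g₄/g₃) exp[−(E₄−E₃)/kT] = 0.668.
⇒ (E₄−E₃)/kT = ln((3/1)/0.668) = ln(4.4910) = 1.5021.
kT = 5.2 ×10⁻²¹ J / 1.5021 = 3.46 ×10⁻²¹ J.

3.46 ×10⁻²¹ J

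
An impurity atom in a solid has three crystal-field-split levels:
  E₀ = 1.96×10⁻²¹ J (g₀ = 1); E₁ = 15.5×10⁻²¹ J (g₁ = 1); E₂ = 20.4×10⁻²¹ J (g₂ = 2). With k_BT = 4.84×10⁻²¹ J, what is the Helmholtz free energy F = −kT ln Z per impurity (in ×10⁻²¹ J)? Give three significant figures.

Eᵢ/kT = 0.40496, 3.2025, 4.2149.
Z = Σ gᵢe^(−Eᵢ/kT) = 1·e^(−0.40496) + 1·e^(−3.2025) + 2·e^(−4.2149) = 0.66700 + 0.040660 + 0.029548 = 0.73721.
F = −kT ln Z = −4.84 × ln(0.73721) = −4.84 × -0.30488 = 1.48 ×10⁻²¹ J.

1.48 ×10⁻²¹ J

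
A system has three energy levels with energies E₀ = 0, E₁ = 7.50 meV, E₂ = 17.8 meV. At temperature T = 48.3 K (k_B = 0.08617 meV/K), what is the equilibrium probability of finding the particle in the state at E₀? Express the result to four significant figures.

k_BT = 0.08617 × 48.3 K = 4.16201 meV.
Eᵢ/kT = 0, 1.80201, 4.27678.
Z = Σ e^(−Eᵢ/kT) = e^(−0) + e^(−1.80201) + e^(−4.27678) = 1.00000 + 0.164967 + 0.0138873 = 1.17885.
P₀ = e^(−E₀/kT) / Z = 1.00000/1.17885 = 0.8483.

0.8483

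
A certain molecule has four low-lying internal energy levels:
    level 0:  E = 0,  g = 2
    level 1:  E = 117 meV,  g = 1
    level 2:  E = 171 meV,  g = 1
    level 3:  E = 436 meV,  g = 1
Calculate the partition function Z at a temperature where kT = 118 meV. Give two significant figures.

Eᵢ/kT = 0, 0.9915, 1.449, 3.695.
Z = Σ gᵢe^(−Eᵢ/kT) = 2·e^(−0) + 1·e^(−0.9915) + 1·e^(−1.449) + 1·e^(−3.695) = 2.000 + 0.3710 + 0.2348 + 0.02485 = 2.631.

Z = 2.6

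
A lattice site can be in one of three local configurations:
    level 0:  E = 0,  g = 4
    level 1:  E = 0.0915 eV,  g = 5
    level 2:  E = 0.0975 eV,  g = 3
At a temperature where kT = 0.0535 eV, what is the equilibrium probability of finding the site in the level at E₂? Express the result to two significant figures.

Eᵢ/kT = 0, 1.710, 1.822.
Z = Σ gᵢe^(−Eᵢ/kT) = 4·e^(−0) + 5·e^(−1.710) + 3·e^(−1.822) = 4.000 + 0.9043 + 0.4851 = 5.389.
P₂ = g₂ e^(−E₂/kT) / Z = 0.4851/5.389 = 0.090.

0.090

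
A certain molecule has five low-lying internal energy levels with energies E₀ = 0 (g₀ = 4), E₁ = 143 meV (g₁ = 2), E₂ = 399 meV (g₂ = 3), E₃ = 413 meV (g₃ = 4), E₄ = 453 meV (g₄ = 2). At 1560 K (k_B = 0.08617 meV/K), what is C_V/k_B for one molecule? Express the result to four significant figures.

0.7630

k_BT = 0.08617 × 1560 K = 134.425 meV.
Eᵢ/kT = 0, 1.06379, 2.96820, 3.07235, 3.36991.
Z = Σ gᵢe^(−Eᵢ/kT) = 4·e^(−0) + 2·e^(−1.06379) + 3·e^(−2.96820) + 4·e^(−3.07235) + 2·e^(−3.36991) = 4.00000 + 0.690290 + 0.154187 + 0.185249 + 0.0687855 = 5.09851.
⟨E⟩ = 52.5447 meV, ⟨E²⟩ = 16549.1 meV².
C_V/k_B = (⟨E²⟩ − ⟨E⟩²)/(kT)² = (16549.1 − 2760.95)/18070.1 = 0.7630.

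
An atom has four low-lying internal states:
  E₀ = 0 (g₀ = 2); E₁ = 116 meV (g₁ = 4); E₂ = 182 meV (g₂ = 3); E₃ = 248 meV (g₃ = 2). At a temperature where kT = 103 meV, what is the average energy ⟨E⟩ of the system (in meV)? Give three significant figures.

72.3 meV

Eᵢ/kT = 0, 1.1262, 1.7670, 2.4078.
Z = Σ gᵢe^(−Eᵢ/kT) = 2·e^(−0) + 4·e^(−1.1262) + 3·e^(−1.7670) + 2·e^(−2.4078) = 2.0000 + 1.2971 + 0.51253 + 0.18003 = 3.9897.
⟨E⟩ = Σ Eᵢ gᵢe^(−Eᵢ/kT) / Z = (0·2.0000 + 116·1.2971 + 182·0.51253 + 248·0.18003) / 3.9897 = 72.3 meV.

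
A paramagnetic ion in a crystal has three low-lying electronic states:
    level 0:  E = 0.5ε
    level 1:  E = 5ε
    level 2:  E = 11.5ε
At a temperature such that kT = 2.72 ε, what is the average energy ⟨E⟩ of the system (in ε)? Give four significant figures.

Eᵢ/kT = 0.183824, 1.83824, 4.22794.
Z = Σ e^(−Eᵢ/kT) = e^(−0.183824) + e^(−1.83824) + e^(−4.22794) = 0.832082 + 0.159097 + 0.0145824 = 1.00576.
⟨E⟩ = Σ Eᵢ e^(−Eᵢ/kT) / Z = (0.5·0.832082 + 5·0.159097 + 11.5·0.0145824) / 1.00576 = 1.371 ε.

1.371 ε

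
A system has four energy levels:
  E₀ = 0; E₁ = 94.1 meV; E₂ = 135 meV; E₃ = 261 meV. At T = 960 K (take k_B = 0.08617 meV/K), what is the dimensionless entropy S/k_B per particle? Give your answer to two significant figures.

0.97

k_BT = 0.08617 × 960 K = 82.72 meV.
Eᵢ/kT = 0, 1.138, 1.632, 3.155.
Z = Σ e^(−Eᵢ/kT) = e^(−0) + e^(−1.138) + e^(−1.632) + e^(−3.155) = 1.000 + 0.3205 + 0.1955 + 0.04264 = 1.559.
⟨E⟩ = Σ EᵢPᵢ = 43.41 meV.
S/k_B = ln Z + ⟨E⟩/kT = ln(1.559) + 43.41/82.72 = 0.4440 + 0.5248 = 0.97.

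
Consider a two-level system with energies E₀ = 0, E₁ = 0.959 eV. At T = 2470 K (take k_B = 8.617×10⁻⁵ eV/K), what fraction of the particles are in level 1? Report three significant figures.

0.0109

k_BT = 8.617×10⁻⁵ × 2470 K = 0.21284 eV.
Eᵢ/kT = 0, 4.5057.
Z = Σ e^(−Eᵢ/kT) = e^(−0) + e^(−4.5057) = 1.0000 + 0.011046 = 1.0110.
P₁ = e^(−E₁/kT) / Z = 0.011046/1.0110 = 0.0109.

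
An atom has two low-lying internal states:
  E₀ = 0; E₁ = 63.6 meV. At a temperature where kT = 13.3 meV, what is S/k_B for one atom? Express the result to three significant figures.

Eᵢ/kT = 0, 4.7820.
Z = Σ e^(−Eᵢ/kT) = e^(−0) + e^(−4.7820) = 1.0000 + 0.0083792 = 1.0084.
⟨E⟩ = Σ EᵢPᵢ = 0.52848 meV.
S/k_B = ln Z + ⟨E⟩/kT = ln(1.0084) + 0.52848/13.3 = 0.0083649 + 0.039735 = 0.0481.

0.0481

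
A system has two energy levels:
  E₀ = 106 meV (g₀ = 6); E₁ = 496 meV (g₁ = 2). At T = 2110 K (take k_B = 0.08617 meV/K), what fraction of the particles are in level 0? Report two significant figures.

0.96

k_BT = 0.08617 × 2110 K = 181.8 meV.
Eᵢ/kT = 0.5831, 2.728.
Z = Σ gᵢe^(−Eᵢ/kT) = 6·e^(−0.5831) + 2·e^(−2.728) = 3.349 + 0.1307 = 3.480.
P₀ = g₀ e^(−E₀/kT) / Z = 3.349/3.480 = 0.96.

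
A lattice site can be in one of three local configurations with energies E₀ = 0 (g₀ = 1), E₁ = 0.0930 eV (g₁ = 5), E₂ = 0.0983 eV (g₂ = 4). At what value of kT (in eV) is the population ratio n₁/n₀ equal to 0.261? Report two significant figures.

n₁/n₀ = (g₁/g₀) exp[−(E₁−E₀)/kT] = 0.261.
⇒ (E₁−E₀)/kT = ln((5/1)/0.261) = ln(19.16) = 2.953.
kT = 0.0930 eV / 2.953 = 0.031 eV.

0.031 eV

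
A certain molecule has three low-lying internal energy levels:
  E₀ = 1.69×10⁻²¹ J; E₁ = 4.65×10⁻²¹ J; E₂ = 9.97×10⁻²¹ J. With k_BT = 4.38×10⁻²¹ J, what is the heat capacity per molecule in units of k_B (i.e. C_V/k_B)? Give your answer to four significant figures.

0.3214

Eᵢ/kT = 0.385845, 1.06164, 2.27626.
Z = Σ e^(−Eᵢ/kT) = e^(−0.385845) + e^(−1.06164) + e^(−2.27626) = 0.679876 + 0.345888 + 0.102667 = 1.12843.
⟨E⟩ = 3.35064, ⟨E²⟩ = 17.3923.
C_V/k_B = (⟨E²⟩ − ⟨E⟩²)/(kT)² = (17.3923 − 11.2268)/19.1844 = 0.3214.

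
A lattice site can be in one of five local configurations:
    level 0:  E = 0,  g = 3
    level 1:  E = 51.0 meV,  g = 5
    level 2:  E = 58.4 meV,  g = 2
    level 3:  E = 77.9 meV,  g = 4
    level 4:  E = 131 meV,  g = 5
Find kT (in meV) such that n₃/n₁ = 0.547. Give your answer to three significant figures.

70.8 meV

n₃/n₁ = (g₃/g₁) exp[−(E₃−E₁)/kT] = 0.547.
⇒ (E₃−E₁)/kT = ln((4/5)/0.547) = ln(1.4625) = 0.38015.
kT = 26.9 meV / 0.38015 = 70.8 meV.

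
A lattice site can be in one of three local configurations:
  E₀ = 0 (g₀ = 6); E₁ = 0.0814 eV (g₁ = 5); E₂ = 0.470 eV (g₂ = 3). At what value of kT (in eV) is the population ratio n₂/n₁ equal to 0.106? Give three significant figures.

0.224 eV

n₂/n₁ = (g₂/g₁) exp[−(E₂−E₁)/kT] = 0.106.
⇒ (E₂−E₁)/kT = ln((3/5)/0.106) = ln(5.6604) = 1.7335.
kT = 0.3886 eV / 1.7335 = 0.224 eV.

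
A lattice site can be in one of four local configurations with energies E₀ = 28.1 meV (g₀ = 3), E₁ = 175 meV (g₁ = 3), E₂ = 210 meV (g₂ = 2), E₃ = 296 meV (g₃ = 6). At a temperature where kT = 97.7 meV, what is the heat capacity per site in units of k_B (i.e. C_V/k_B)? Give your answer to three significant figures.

Eᵢ/kT = 0.28762, 1.7912, 2.1494, 3.0297.
Z = Σ gᵢe^(−Eᵢ/kT) = 3·e^(−0.28762) + 3·e^(−1.7912) + 2·e^(−2.1494) + 6·e^(−3.0297) = 2.2501 + 0.50028 + 0.23311 + 0.28998 = 3.2735.
⟨E⟩ = 87.235 meV, ⟨E²⟩ = 16125 meV².
C_V/k_B = (⟨E²⟩ − ⟨E⟩²)/(kT)² = (16125 − 7609.9)/9545.3 = 0.892.

0.892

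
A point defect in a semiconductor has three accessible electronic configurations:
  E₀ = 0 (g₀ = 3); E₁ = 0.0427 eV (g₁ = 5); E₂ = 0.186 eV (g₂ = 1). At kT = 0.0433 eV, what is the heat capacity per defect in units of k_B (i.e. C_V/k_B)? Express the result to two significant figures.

Eᵢ/kT = 0, 0.9861, 4.296.
Z = Σ gᵢe^(−Eᵢ/kT) = 3·e^(−0) + 5·e^(−0.9861) + 1·e^(−4.296) = 3.000 + 1.865 + 0.01362 = 4.879.
⟨E⟩ = 0.01684 eV, ⟨E²⟩ = 0.0007935 eV².
C_V/k_B = (⟨E²⟩ − ⟨E⟩²)/(kT)² = (0.0007935 − 0.0002836)/0.001875 = 0.27.

0.27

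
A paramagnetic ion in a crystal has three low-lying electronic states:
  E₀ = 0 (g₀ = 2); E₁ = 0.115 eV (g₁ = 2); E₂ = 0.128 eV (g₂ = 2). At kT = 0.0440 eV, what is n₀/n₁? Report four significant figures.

n₀/n₁ = (g₀/g₁) exp[−(E₀−E₁)/kT] = (2/2) × exp(−(-0.115 eV)/(0.0440 eV)) = (2/2) × exp(2.61364) = 13.65.

13.65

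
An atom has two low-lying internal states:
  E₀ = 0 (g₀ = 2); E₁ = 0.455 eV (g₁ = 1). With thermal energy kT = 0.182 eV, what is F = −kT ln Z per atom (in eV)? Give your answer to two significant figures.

-0.13 eV

Eᵢ/kT = 0, 2.500.
Z = Σ gᵢe^(−Eᵢ/kT) = 2·e^(−0) + 1·e^(−2.500) = 2.000 + 0.08208 = 2.082.
F = −kT ln Z = −0.182 × ln(2.082) = −0.182 × 0.7333 = -0.13 eV.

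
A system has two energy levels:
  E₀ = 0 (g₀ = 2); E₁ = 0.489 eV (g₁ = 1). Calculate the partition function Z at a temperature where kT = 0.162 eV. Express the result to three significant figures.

Eᵢ/kT = 0, 3.0185.
Z = Σ gᵢe^(−Eᵢ/kT) = 2·e^(−0) + 1·e^(−3.0185) = 2.0000 + 0.048874 = 2.0489.

Z = 2.05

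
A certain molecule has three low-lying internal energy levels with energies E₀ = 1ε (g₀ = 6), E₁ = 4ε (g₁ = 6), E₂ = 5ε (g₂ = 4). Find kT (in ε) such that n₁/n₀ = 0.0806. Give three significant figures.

1.19 ε

n₁/n₀ = (g₁/g₀) exp[−(E₁−E₀)/kT] = 0.0806.
⇒ (E₁−E₀)/kT = ln((6/6)/0.0806) = ln(12.407) = 2.5183.
kT = 3ε / 2.5183 = 1.19 ε.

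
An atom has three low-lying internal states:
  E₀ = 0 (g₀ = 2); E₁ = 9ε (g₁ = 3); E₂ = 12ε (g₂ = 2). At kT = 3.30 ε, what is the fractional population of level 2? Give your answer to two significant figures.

Eᵢ/kT = 0, 2.727, 3.636.
Z = Σ gᵢe^(−Eᵢ/kT) = 2·e^(−0) + 3·e^(−2.727) + 2·e^(−3.636) = 2.000 + 0.1962 + 0.05272 = 2.249.
P₂ = g₂ e^(−E₂/kT) / Z = 0.05272/2.249 = 0.023.

0.023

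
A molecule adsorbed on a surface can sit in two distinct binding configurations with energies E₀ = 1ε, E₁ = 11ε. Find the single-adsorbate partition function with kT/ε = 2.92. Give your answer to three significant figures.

Eᵢ/kT = 0.34247, 3.7671.
Z = Σ e^(−Eᵢ/kT) = e^(−0.34247) + e^(−3.7671) = 0.71001 + 0.023119 = 0.73313.

Z = 0.733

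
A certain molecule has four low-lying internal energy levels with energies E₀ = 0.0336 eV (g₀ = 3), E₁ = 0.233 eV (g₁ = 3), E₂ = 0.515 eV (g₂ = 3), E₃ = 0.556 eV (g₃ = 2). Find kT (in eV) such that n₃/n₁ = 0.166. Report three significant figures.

0.232 eV

n₃/n₁ = (g₃/g₁) exp[−(E₃−E₁)/kT] = 0.166.
⇒ (E₃−E₁)/kT = ln((2/3)/0.166) = ln(4.0161) = 1.3903.
kT = 0.323 eV / 1.3903 = 0.232 eV.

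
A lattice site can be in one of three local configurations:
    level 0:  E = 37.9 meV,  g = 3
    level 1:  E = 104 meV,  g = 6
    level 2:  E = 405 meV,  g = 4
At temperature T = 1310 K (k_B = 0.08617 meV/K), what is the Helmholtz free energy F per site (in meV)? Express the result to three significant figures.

k_BT = 0.08617 × 1310 K = 112.88 meV.
Eᵢ/kT = 0.33575, 0.92133, 3.5879.
Z = Σ gᵢe^(−Eᵢ/kT) = 3·e^(−0.33575) + 6·e^(−0.92133) + 4·e^(−3.5879) = 2.1444 + 2.3879 + 0.11063 = 4.6429.
F = −kT ln Z = −112.88 × ln(4.6429) = −112.88 × 1.5353 = -173 meV.

-173 meV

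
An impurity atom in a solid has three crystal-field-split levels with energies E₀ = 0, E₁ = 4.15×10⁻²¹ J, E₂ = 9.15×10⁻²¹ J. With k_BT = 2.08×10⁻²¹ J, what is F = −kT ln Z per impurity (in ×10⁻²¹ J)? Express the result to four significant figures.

Eᵢ/kT = 0, 1.99519, 4.39904.
Z = Σ e^(−Eᵢ/kT) = e^(−0) + e^(−1.99519) + e^(−4.39904) = 1.00000 + 0.135988 + 0.0122891 = 1.14828.
F = −kT ln Z = −2.08 × ln(1.14828) = −2.08 × 0.138265 = -0.2876 ×10⁻²¹ J.

-0.2876 ×10⁻²¹ J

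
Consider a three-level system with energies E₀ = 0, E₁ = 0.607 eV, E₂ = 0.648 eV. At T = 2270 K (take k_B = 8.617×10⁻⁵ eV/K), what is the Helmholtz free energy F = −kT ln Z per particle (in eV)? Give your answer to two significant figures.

k_BT = 8.617×10⁻⁵ × 2270 K = 0.1956 eV.
Eᵢ/kT = 0, 3.103, 3.313.
Z = Σ e^(−Eᵢ/kT) = e^(−0) + e^(−3.103) + e^(−3.313) = 1.000 + 0.04491 + 0.03641 = 1.081.
F = −kT ln Z = −0.1956 × ln(1.081) = −0.1956 × 0.07789 = -0.015 eV.

-0.015 eV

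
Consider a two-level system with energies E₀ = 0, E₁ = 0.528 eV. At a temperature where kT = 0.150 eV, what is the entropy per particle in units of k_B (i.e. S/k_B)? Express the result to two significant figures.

0.13

Eᵢ/kT = 0, 3.520.
Z = Σ e^(−Eᵢ/kT) = e^(−0) + e^(−3.520) = 1.000 + 0.02960 = 1.030.
⟨E⟩ = Σ EᵢPᵢ = 0.01517 eV.
S/k_B = ln Z + ⟨E⟩/kT = ln(1.030) + 0.01517/0.150 = 0.02956 + 0.1011 = 0.13.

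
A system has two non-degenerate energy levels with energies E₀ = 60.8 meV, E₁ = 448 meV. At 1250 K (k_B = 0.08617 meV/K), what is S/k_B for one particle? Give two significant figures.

0.12

k_BT = 0.08617 × 1250 K = 107.7 meV.
Eᵢ/kT = 0.5645, 4.160.
Z = Σ e^(−Eᵢ/kT) = e^(−0.5645) + e^(−4.160) = 0.5686 + 0.01561 = 0.5842.
⟨E⟩ = Σ EᵢPᵢ = 71.15 meV.
S/k_B = ln Z + ⟨E⟩/kT = ln(0.5842) + 71.15/107.7 = -0.5375 + 0.6606 = 0.12.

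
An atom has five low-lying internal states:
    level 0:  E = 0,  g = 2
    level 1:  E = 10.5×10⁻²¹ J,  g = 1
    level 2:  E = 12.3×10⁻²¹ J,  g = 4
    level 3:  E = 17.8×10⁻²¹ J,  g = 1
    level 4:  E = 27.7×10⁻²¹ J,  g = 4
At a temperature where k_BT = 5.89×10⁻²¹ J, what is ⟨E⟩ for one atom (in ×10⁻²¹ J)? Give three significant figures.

Eᵢ/kT = 0, 1.7827, 2.0883, 3.0221, 4.7029.
Z = Σ gᵢe^(−Eᵢ/kT) = 2·e^(−0) + 1·e^(−1.7827) + 4·e^(−2.0883) + 1·e^(−3.0221) + 4·e^(−4.7029) = 2.0000 + 0.16818 + 0.49559 + 0.048699 + 0.036276 = 2.7487.
⟨E⟩ = Σ Eᵢ gᵢe^(−Eᵢ/kT) / Z = (0·2.0000 + 10.5·0.16818 + 12.3·0.49559 + 17.8·0.048699 + 27.7·0.036276) / 2.7487 = 3.54 ×10⁻²¹ J.

3.54 ×10⁻²¹ J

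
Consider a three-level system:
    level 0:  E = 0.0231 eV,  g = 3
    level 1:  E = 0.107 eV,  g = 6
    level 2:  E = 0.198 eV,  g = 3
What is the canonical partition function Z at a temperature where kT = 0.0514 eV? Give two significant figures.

Z = 2.7

Eᵢ/kT = 0.4494, 2.082, 3.852.
Z = Σ gᵢe^(−Eᵢ/kT) = 3·e^(−0.4494) + 6·e^(−2.082) + 3·e^(−3.852) = 1.914 + 0.7481 + 0.06371 = 2.726.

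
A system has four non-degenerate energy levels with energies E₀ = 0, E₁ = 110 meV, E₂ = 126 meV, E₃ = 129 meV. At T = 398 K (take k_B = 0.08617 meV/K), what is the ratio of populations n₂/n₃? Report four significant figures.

k_BT = 0.08617 × 398 K = 34.2957 meV.
n₂/n₃ = exp[−(E₂−E₃)/kT] = exp(−(-3 meV)/(34.2957 meV)) = exp(0.0874745) = 1.091.

1.091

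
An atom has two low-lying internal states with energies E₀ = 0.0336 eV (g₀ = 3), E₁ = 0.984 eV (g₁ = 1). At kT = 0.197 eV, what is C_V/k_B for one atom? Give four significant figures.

0.06198

Eᵢ/kT = 0.170558, 4.99492.
Z = Σ gᵢe^(−Eᵢ/kT) = 3·e^(−0.170558) + 1·e^(−4.99492) = 2.52958 + 0.00677226 = 2.53635.
⟨E⟩ = 0.0361377 eV, ⟨E²⟩ = 0.00371127 eV².
C_V/k_B = (⟨E²⟩ − ⟨E⟩²)/(kT)² = (0.00371127 − 0.00130593)/0.0388090 = 0.06198.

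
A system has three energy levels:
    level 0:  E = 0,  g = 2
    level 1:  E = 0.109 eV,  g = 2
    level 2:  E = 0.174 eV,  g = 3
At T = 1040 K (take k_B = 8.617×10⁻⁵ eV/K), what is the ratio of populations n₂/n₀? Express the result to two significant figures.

0.22

k_BT = 8.617×10⁻⁵ × 1040 K = 0.08962 eV.
n₂/n₀ = (g₂/g₀) exp[−(E₂−E₀)/kT] = (3/2) × exp(−(0.174 eV)/(0.08962 eV)) = (3/2) × exp(-1.942) = 0.22.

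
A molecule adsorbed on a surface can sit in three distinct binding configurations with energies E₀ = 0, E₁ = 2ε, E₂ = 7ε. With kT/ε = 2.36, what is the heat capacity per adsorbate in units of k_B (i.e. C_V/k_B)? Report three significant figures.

0.393

Eᵢ/kT = 0, 0.84746, 2.9661.
Z = Σ e^(−Eᵢ/kT) = e^(−0) + e^(−0.84746) + e^(−2.9661) = 1.0000 + 0.42850 + 0.051504 = 1.4800.
⟨E⟩ = 0.82265 ε, ⟨E²⟩ = 2.8633 ε².
C_V/k_B = (⟨E²⟩ − ⟨E⟩²)/(kT)² = (2.8633 − 0.67675)/5.5696 = 0.393.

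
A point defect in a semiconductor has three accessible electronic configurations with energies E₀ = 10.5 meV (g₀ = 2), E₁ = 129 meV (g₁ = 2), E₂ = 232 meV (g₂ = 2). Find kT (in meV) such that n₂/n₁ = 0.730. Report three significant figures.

327 meV

n₂/n₁ = (g₂/g₁) exp[−(E₂−E₁)/kT] = 0.730.
⇒ (E₂−E₁)/kT = ln((2/2)/0.730) = ln(1.3699) = 0.31474.
kT = 103 meV / 0.31474 = 327 meV.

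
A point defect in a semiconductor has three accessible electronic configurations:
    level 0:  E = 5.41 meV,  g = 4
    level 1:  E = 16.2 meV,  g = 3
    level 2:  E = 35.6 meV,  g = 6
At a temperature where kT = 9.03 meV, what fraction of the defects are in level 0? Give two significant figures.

0.78

Eᵢ/kT = 0.5991, 1.794, 3.942.
Z = Σ gᵢe^(−Eᵢ/kT) = 4·e^(−0.5991) + 3·e^(−1.794) + 6·e^(−3.942) = 2.197 + 0.4989 + 0.1165 = 2.812.
P₀ = g₀ e^(−E₀/kT) / Z = 2.197/2.812 = 0.78.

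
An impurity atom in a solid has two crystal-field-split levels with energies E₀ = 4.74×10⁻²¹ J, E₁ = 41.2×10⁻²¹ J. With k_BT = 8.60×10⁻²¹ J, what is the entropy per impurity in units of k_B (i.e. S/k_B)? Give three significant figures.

Eᵢ/kT = 0.55116, 4.7907.
Z = Σ e^(−Eᵢ/kT) = e^(−0.55116) + e^(−4.7907) = 0.57628 + 0.0083066 = 0.58459.
⟨E⟩ = Σ EᵢPᵢ = 5.2580 ×10⁻²¹ J.
S/k_B = ln Z + ⟨E⟩/kT = ln(0.58459) + 5.2580/8.60 = -0.53684 + 0.61140 = 0.0746.

0.0746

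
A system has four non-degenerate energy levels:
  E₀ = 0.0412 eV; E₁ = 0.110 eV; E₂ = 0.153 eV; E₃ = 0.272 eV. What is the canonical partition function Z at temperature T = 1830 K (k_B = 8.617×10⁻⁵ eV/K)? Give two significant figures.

Z = 1.8

k_BT = 8.617×10⁻⁵ × 1830 K = 0.1577 eV.
Eᵢ/kT = 0.2613, 0.6975, 0.9702, 1.725.
Z = Σ e^(−Eᵢ/kT) = e^(−0.2613) + e^(−0.6975) + e^(−0.9702) + e^(−1.725) = 0.7700 + 0.4978 + 0.3790 + 0.1782 = 1.825.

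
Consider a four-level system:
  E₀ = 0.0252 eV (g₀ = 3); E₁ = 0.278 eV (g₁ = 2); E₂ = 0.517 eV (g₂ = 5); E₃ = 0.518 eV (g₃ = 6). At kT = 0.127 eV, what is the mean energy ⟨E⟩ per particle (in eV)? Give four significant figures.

Eᵢ/kT = 0.198425, 2.18898, 4.07087, 4.07874.
Z = Σ gᵢe^(−Eᵢ/kT) = 3·e^(−0.198425) + 2·e^(−2.18898) + 5·e^(−4.07087) + 6·e^(−4.07874) = 2.46006 + 0.224062 + 0.0853127 + 0.101573 = 2.87101.
⟨E⟩ = Σ Eᵢ gᵢe^(−Eᵢ/kT) / Z = (0.0252·2.46006 + 0.278·0.224062 + 0.517·0.0853127 + 0.518·0.101573) / 2.87101 = 0.07698 eV.

0.07698 eV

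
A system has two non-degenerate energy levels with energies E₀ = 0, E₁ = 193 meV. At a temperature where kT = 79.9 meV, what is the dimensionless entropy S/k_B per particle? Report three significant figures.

Eᵢ/kT = 0, 2.4155.
Z = Σ e^(−Eᵢ/kT) = e^(−0) + e^(−2.4155) = 1.0000 + 0.089323 = 1.0893.
⟨E⟩ = Σ EᵢPᵢ = 15.826 meV.
S/k_B = ln Z + ⟨E⟩/kT = ln(1.0893) + 15.826/79.9 = 0.085535 + 0.19807 = 0.284.

0.284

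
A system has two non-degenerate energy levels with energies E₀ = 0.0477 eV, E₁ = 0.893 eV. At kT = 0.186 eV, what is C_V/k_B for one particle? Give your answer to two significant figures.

0.21

Eᵢ/kT = 0.2565, 4.801.
Z = Σ e^(−Eᵢ/kT) = e^(−0.2565) + e^(−4.801) = 0.7738 + 0.008222 = 0.7820.
⟨E⟩ = 0.05659 eV, ⟨E²⟩ = 0.01064 eV².
C_V/k_B = (⟨E²⟩ − ⟨E⟩²)/(kT)² = (0.01064 − 0.003202)/0.03460 = 0.21.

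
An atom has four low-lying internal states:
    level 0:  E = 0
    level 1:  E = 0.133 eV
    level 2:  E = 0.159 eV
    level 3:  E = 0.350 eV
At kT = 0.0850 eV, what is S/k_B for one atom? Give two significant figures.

0.82

Eᵢ/kT = 0, 1.565, 1.871, 4.118.
Z = Σ e^(−Eᵢ/kT) = e^(−0) + e^(−1.565) + e^(−1.871) + e^(−4.118) = 1.000 + 0.2091 + 0.1540 + 0.01628 = 1.379.
⟨E⟩ = Σ EᵢPᵢ = 0.04206 eV.
S/k_B = ln Z + ⟨E⟩/kT = ln(1.379) + 0.04206/0.0850 = 0.3214 + 0.4948 = 0.82.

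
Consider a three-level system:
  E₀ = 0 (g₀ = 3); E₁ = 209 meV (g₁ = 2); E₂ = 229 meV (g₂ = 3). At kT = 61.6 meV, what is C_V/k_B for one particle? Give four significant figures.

Eᵢ/kT = 0, 3.39286, 3.71753.
Z = Σ gᵢe^(−Eᵢ/kT) = 3·e^(−0) + 2·e^(−3.39286) + 3·e^(−3.71753) = 3.00000 + 0.0672248 + 0.0728817 = 3.14011.
⟨E⟩ = 9.78943 meV, ⟨E²⟩ = 2152.29 meV².
C_V/k_B = (⟨E²⟩ − ⟨E⟩²)/(kT)² = (2152.29 − 95.8329)/3794.56 = 0.5419.

0.5419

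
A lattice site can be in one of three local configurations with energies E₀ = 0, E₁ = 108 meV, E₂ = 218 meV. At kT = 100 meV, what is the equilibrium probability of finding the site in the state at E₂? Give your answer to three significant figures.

Eᵢ/kT = 0, 1.0800, 2.1800.
Z = Σ e^(−Eᵢ/kT) = e^(−0) + e^(−1.0800) + e^(−2.1800) = 1.0000 + 0.33960 + 0.11304 = 1.4526.
P₂ = e^(−E₂/kT) / Z = 0.11304/1.4526 = 0.0778.

0.0778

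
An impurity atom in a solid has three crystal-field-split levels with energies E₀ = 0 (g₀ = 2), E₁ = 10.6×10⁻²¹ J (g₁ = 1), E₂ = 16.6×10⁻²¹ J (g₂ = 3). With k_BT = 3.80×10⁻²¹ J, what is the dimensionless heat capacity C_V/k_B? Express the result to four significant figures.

Eᵢ/kT = 0, 2.78947, 4.36842.
Z = Σ gᵢe^(−Eᵢ/kT) = 2·e^(−0) + 1·e^(−2.78947) + 3·e^(−4.36842) = 2.00000 + 0.0614538 + 0.0380137 = 2.09947.
⟨E⟩ = 0.610839, ⟨E²⟩ = 8.27828.
C_V/k_B = (⟨E²⟩ − ⟨E⟩²)/(kT)² = (8.27828 − 0.373124)/14.4400 = 0.5474.

0.5474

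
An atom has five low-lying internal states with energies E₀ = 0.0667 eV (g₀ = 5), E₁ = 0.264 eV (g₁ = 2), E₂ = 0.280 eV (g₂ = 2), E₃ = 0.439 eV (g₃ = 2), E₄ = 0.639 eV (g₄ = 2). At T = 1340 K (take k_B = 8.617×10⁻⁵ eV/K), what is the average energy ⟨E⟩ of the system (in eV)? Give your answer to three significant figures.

k_BT = 8.617×10⁻⁵ × 1340 K = 0.11547 eV.
Eᵢ/kT = 0.57764, 2.2863, 2.4249, 3.8019, 5.5339.
Z = Σ gᵢe^(−Eᵢ/kT) = 5·e^(−0.57764) + 2·e^(−2.2863) + 2·e^(−2.4249) + 2·e^(−3.8019) + 2·e^(−5.5339) = 2.8061 + 0.20328 + 0.17697 + 0.044657 + 0.0079011 = 3.2389.
⟨E⟩ = Σ Eᵢ gᵢe^(−Eᵢ/kT) / Z = (0.0667·2.8061 + 0.264·0.20328 + 0.280·0.17697 + 0.439·0.044657 + 0.639·0.0079011) / 3.2389 = 0.0973 eV.

0.0973 eV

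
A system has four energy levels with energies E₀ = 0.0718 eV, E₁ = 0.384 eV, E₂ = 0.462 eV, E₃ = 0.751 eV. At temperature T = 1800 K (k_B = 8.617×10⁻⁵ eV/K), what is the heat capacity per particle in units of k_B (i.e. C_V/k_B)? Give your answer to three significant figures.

0.869

k_BT = 8.617×10⁻⁵ × 1800 K = 0.15511 eV.
Eᵢ/kT = 0.46290, 2.4757, 2.9785, 4.8417.
Z = Σ e^(−Eᵢ/kT) = e^(−0.46290) + e^(−2.4757) + e^(−2.9785) + e^(−4.8417) = 0.62946 + 0.084104 + 0.050869 + 0.0078936 = 0.77233.
⟨E⟩ = 0.13844 eV, ⟨E²⟩ = 0.040082 eV².
C_V/k_B = (⟨E²⟩ − ⟨E⟩²)/(kT)² = (0.040082 − 0.019166)/0.024059 = 0.869.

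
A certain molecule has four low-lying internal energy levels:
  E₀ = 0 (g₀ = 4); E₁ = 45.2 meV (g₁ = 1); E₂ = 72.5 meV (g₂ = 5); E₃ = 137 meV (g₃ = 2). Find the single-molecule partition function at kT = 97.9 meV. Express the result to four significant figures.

Z = 7.508

Eᵢ/kT = 0, 0.461696, 0.740552, 1.39939.
Z = Σ gᵢe^(−Eᵢ/kT) = 4·e^(−0) + 1·e^(−0.461696) + 5·e^(−0.740552) + 2·e^(−1.39939) = 4.00000 + 0.630214 + 2.38425 + 0.493495 = 7.50796.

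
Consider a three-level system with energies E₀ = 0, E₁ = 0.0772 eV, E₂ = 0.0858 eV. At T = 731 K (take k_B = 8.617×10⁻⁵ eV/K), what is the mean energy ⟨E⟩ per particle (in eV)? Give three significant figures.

0.0288 eV

k_BT = 8.617×10⁻⁵ × 731 K = 0.062990 eV.
Eᵢ/kT = 0, 1.2256, 1.3621.
Z = Σ e^(−Eᵢ/kT) = e^(−0) + e^(−1.2256) + e^(−1.3621) = 1.0000 + 0.29358 + 0.25612 = 1.5497.
⟨E⟩ = Σ Eᵢ e^(−Eᵢ/kT) / Z = (0·1.0000 + 0.0772·0.29358 + 0.0858·0.25612) / 1.5497 = 0.0288 eV.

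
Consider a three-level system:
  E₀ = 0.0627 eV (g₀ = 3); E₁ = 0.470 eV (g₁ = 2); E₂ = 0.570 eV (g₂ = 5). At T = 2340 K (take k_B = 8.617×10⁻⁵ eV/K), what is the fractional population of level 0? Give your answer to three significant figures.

k_BT = 8.617×10⁻⁵ × 2340 K = 0.20164 eV.
Eᵢ/kT = 0.31095, 2.3309, 2.8268.
Z = Σ gᵢe^(−Eᵢ/kT) = 3·e^(−0.31095) + 2·e^(−2.3309) + 5·e^(−2.8268) = 2.1983 + 0.19442 + 0.29601 = 2.6887.
P₀ = g₀ e^(−E₀/kT) / Z = 2.1983/2.6887 = 0.818.

0.818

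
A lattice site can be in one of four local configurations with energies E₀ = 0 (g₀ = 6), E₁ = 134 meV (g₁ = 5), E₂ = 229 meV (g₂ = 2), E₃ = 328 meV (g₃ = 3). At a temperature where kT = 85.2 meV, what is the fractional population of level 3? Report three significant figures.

0.00882

Eᵢ/kT = 0, 1.5728, 2.6878, 3.8498.
Z = Σ gᵢe^(−Eᵢ/kT) = 6·e^(−0) + 5·e^(−1.5728) + 2·e^(−2.6878) + 3·e^(−3.8498) = 6.0000 + 1.0373 + 0.13606 + 0.063852 = 7.2372.
P₃ = g₃ e^(−E₃/kT) / Z = 0.063852/7.2372 = 0.00882.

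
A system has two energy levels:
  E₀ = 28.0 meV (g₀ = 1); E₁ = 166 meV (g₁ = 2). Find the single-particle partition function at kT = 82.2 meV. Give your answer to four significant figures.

Z = 0.9768

Eᵢ/kT = 0.340633, 2.01946.
Z = Σ gᵢe^(−Eᵢ/kT) = 1·e^(−0.340633) + 2·e^(−2.01946) = 0.711320 + 0.265454 = 0.976774.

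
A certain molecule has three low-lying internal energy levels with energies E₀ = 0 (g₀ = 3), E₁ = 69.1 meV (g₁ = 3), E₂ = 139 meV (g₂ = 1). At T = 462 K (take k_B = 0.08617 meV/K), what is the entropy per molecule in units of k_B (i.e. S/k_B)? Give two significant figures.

k_BT = 0.08617 × 462 K = 39.81 meV.
Eᵢ/kT = 0, 1.736, 3.492.
Z = Σ gᵢe^(−Eᵢ/kT) = 3·e^(−0) + 3·e^(−1.736) + 1·e^(−3.492) = 3.000 + 0.5287 + 0.03044 = 3.559.
⟨E⟩ = Σ EᵢPᵢ = 11.45 meV.
S/k_B = ln Z + ⟨E⟩/kT = ln(3.559) + 11.45/39.81 = 1.269 + 0.2876 = 1.6.

1.6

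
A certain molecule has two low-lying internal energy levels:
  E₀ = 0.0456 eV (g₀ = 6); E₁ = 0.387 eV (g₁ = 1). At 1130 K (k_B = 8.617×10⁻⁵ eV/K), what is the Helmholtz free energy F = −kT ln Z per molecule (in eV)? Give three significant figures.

-0.129 eV

k_BT = 8.617×10⁻⁵ × 1130 K = 0.097372 eV.
Eᵢ/kT = 0.46831, 3.9744.
Z = Σ gᵢe^(−Eᵢ/kT) = 6·e^(−0.46831) + 1·e^(−3.9744) = 3.7564 + 0.018791 = 3.7752.
F = −kT ln Z = −0.097372 × ln(3.7752) = −0.097372 × 1.3285 = -0.129 eV.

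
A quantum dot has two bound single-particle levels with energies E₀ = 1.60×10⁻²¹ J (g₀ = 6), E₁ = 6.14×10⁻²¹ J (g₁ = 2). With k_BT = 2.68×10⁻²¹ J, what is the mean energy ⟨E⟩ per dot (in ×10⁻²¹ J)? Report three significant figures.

1.86 ×10⁻²¹ J

Eᵢ/kT = 0.59701, 2.2910.
Z = Σ gᵢe^(−Eᵢ/kT) = 6·e^(−0.59701) + 2·e^(−2.2910) = 3.3027 + 0.20233 = 3.5050.
⟨E⟩ = Σ Eᵢ gᵢe^(−Eᵢ/kT) / Z = (1.60·3.3027 + 6.14·0.20233) / 3.5050 = 1.86 ×10⁻²¹ J.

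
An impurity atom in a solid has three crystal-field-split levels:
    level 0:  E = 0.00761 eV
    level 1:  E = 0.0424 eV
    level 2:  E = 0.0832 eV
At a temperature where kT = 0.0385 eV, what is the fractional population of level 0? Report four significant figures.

0.6470

Eᵢ/kT = 0.197662, 1.10130, 2.16104.
Z = Σ e^(−Eᵢ/kT) = e^(−0.197662) + e^(−1.10130) + e^(−2.16104) = 0.820647 + 0.332439 + 0.115205 = 1.26829.
P₀ = e^(−E₀/kT) / Z = 0.820647/1.26829 = 0.6470.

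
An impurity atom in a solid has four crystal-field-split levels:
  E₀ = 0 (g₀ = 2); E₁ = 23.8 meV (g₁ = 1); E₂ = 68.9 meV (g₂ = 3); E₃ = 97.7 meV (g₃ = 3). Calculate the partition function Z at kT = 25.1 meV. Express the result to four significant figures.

Eᵢ/kT = 0, 0.948207, 2.74502, 3.89243.
Z = Σ gᵢe^(−Eᵢ/kT) = 2·e^(−0) + 1·e^(−0.948207) + 3·e^(−2.74502) + 3·e^(−3.89243) = 2.00000 + 0.387435 + 0.192741 + 0.0611872 = 2.64136.

Z = 2.641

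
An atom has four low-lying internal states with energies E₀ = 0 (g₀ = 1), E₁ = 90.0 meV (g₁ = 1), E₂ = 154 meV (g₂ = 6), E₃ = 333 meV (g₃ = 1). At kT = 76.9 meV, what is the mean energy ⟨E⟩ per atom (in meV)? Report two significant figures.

Eᵢ/kT = 0, 1.170, 2.003, 4.330.
Z = Σ gᵢe^(−Eᵢ/kT) = 1·e^(−0) + 1·e^(−1.170) + 6·e^(−2.003) + 1·e^(−4.330) = 1.000 + 0.3104 + 0.8096 + 0.01317 = 2.133.
⟨E⟩ = Σ Eᵢ gᵢe^(−Eᵢ/kT) / Z = (0·1.000 + 90.0·0.3104 + 154·0.8096 + 333·0.01317) / 2.133 = 74 meV.

74 meV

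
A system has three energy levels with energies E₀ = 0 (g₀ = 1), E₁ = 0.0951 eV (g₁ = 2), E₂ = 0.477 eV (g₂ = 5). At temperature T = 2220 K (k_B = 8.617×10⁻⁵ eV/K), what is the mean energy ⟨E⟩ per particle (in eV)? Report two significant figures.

0.12 eV

k_BT = 8.617×10⁻⁵ × 2220 K = 0.1913 eV.
Eᵢ/kT = 0, 0.4971, 2.493.
Z = Σ gᵢe^(−Eᵢ/kT) = 1·e^(−0) + 2·e^(−0.4971) + 5·e^(−2.493) = 1.000 + 1.217 + 0.4133 = 2.630.
⟨E⟩ = Σ Eᵢ gᵢe^(−Eᵢ/kT) / Z = (0·1.000 + 0.0951·1.217 + 0.477·0.4133) / 2.630 = 0.12 eV.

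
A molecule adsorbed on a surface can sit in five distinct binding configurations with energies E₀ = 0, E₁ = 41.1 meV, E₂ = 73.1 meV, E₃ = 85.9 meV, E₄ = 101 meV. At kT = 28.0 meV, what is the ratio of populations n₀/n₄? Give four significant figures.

n₀/n₄ = exp[−(E₀−E₄)/kT] = exp(−(-101 meV)/(28.0 meV)) = exp(3.60714) = 36.86.

36.86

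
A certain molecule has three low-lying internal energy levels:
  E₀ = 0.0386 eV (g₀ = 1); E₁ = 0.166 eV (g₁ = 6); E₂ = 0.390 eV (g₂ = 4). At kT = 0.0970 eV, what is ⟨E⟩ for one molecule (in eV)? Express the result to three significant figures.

0.128 eV

Eᵢ/kT = 0.39794, 1.7113, 4.0206.
Z = Σ gᵢe^(−Eᵢ/kT) = 1·e^(−0.39794) + 6·e^(−1.7113) + 4·e^(−4.0206) = 0.67170 + 1.0838 + 0.071769 = 1.8273.
⟨E⟩ = Σ Eᵢ gᵢe^(−Eᵢ/kT) / Z = (0.0386·0.67170 + 0.166·1.0838 + 0.390·0.071769) / 1.8273 = 0.128 eV.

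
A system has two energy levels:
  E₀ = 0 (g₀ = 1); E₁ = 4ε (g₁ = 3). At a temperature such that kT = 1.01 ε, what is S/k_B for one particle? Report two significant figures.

0.27

Eᵢ/kT = 0, 3.960.
Z = Σ gᵢe^(−Eᵢ/kT) = 1·e^(−0) + 3·e^(−3.960) = 1.000 + 0.05719 = 1.057.
⟨E⟩ = Σ EᵢPᵢ = 0.2164 ε.
S/k_B = ln Z + ⟨E⟩/kT = ln(1.057) + 0.2164/1.01 = 0.05543 + 0.2143 = 0.27.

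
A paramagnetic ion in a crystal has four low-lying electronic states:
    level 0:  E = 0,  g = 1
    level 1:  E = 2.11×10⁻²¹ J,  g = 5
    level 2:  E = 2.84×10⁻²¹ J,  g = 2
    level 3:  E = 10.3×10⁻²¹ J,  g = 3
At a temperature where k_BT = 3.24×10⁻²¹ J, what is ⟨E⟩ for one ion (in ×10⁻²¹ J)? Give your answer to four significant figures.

Eᵢ/kT = 0, 0.651235, 0.876543, 3.17901.
Z = Σ gᵢe^(−Eᵢ/kT) = 1·e^(−0) + 5·e^(−0.651235) + 2·e^(−0.876543) + 3·e^(−3.17901) = 1.00000 + 2.60701 + 0.832439 + 0.124881 = 4.56433.
⟨E⟩ = Σ Eᵢ gᵢe^(−Eᵢ/kT) / Z = (0·1.00000 + 2.11·2.60701 + 2.84·0.832439 + 10.3·0.124881) / 4.56433 = 2.005 ×10⁻²¹ J.

2.005 ×10⁻²¹ J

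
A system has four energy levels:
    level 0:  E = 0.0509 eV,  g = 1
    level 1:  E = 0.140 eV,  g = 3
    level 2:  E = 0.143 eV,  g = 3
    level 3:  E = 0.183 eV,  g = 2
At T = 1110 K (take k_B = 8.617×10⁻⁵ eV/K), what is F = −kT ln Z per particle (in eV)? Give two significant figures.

-0.078 eV

k_BT = 8.617×10⁻⁵ × 1110 K = 0.09565 eV.
Eᵢ/kT = 0.5321, 1.464, 1.495, 1.913.
Z = Σ gᵢe^(−Eᵢ/kT) = 1·e^(−0.5321) + 3·e^(−1.464) + 3·e^(−1.495) + 2·e^(−1.913) = 0.5874 + 0.6939 + 0.6727 + 0.2953 = 2.249.
F = −kT ln Z = −0.09565 × ln(2.249) = −0.09565 × 0.8105 = -0.078 eV.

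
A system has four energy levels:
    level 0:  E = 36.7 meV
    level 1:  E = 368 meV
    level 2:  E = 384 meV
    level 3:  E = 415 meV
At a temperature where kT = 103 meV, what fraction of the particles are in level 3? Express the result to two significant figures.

0.023

Eᵢ/kT = 0.3563, 3.573, 3.728, 4.029.
Z = Σ e^(−Eᵢ/kT) = e^(−0.3563) + e^(−3.573) + e^(−3.728) + e^(−4.029) = 0.7003 + 0.02807 + 0.02404 + 0.01779 = 0.7702.
P₃ = e^(−E₃/kT) / Z = 0.01779/0.7702 = 0.023.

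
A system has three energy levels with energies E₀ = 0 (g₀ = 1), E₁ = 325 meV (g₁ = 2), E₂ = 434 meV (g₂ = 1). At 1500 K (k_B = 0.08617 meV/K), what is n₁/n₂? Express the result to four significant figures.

4.648

k_BT = 0.08617 × 1500 K = 129.255 meV.
n₁/n₂ = (g₁/g₂) exp[−(E₁−E₂)/kT] = (2/1) × exp(−(-109 meV)/(129.255 meV)) = (2/1) × exp(0.843294) = 4.648.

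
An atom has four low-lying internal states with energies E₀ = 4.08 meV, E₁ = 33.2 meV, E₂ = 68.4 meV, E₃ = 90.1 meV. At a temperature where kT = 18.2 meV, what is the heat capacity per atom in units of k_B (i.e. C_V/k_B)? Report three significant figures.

Eᵢ/kT = 0.22418, 1.8242, 3.7582, 4.9505.
Z = Σ e^(−Eᵢ/kT) = e^(−0.22418) + e^(−1.8242) + e^(−3.7582) + e^(−4.9505) = 0.79917 + 0.16135 + 0.023326 + 0.0070799 = 0.99093.
⟨E⟩ = 10.950 meV, ⟨E²⟩ = 361.03 meV².
C_V/k_B = (⟨E²⟩ − ⟨E⟩²)/(kT)² = (361.03 − 119.90)/331.24 = 0.728.

0.728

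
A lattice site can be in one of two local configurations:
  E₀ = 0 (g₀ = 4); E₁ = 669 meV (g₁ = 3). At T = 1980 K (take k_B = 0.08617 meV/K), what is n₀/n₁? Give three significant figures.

k_BT = 0.08617 × 1980 K = 170.62 meV.
n₀/n₁ = (g₀/g₁) exp[−(E₀−E₁)/kT] = (4/3) × exp(−(-669 meV)/(170.62 meV)) = (4/3) × exp(3.9210) = 67.3.

67.3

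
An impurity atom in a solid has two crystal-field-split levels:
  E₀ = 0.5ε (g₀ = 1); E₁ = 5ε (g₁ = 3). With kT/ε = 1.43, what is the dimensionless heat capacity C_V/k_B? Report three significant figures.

1.00

Eᵢ/kT = 0.34965, 3.4965.
Z = Σ gᵢe^(−Eᵢ/kT) = 1·e^(−0.34965) + 3·e^(−3.4965) = 0.70493 + 0.090910 = 0.79584.
⟨E⟩ = 1.0140 ε, ⟨E²⟩ = 3.0772 ε².
C_V/k_B = (⟨E²⟩ − ⟨E⟩²)/(kT)² = (3.0772 − 1.0282)/2.0449 = 1.00.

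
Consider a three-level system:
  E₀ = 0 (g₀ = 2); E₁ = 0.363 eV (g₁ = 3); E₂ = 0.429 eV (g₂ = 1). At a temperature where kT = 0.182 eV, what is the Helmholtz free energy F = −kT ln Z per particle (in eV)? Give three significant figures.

Eᵢ/kT = 0, 1.9945, 2.3571.
Z = Σ gᵢe^(−Eᵢ/kT) = 2·e^(−0) + 3·e^(−1.9945) + 1·e^(−2.3571) = 2.0000 + 0.40825 + 0.094694 = 2.5029.
F = −kT ln Z = −0.182 × ln(2.5029) = −0.182 × 0.91745 = -0.167 eV.

-0.167 eV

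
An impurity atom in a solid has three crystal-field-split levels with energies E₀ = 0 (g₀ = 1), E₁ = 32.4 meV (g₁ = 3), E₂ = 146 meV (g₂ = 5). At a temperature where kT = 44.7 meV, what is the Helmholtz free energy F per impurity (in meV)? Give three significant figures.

Eᵢ/kT = 0, 0.72483, 3.2662.
Z = Σ gᵢe^(−Eᵢ/kT) = 1·e^(−0) + 3·e^(−0.72483) + 5·e^(−3.2662) = 1.0000 + 1.4532 + 0.19076 = 2.6440.
F = −kT ln Z = −44.7 × ln(2.6440) = −44.7 × 0.97229 = -43.5 meV.

-43.5 meV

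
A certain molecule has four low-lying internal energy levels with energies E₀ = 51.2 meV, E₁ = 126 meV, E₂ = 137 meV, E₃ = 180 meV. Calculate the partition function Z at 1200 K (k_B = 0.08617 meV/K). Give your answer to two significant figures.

k_BT = 0.08617 × 1200 K = 103.4 meV.
Eᵢ/kT = 0.4952, 1.219, 1.325, 1.741.
Z = Σ e^(−Eᵢ/kT) = e^(−0.4952) + e^(−1.219) + e^(−1.325) + e^(−1.741) = 0.6094 + 0.2955 + 0.2658 + 0.1753 = 1.346.

Z = 1.3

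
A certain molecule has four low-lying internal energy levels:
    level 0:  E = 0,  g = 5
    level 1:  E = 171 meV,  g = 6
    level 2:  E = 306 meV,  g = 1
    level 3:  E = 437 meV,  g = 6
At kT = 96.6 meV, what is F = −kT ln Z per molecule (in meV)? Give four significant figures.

-175.1 meV

Eᵢ/kT = 0, 1.77019, 3.16770, 4.52381.
Z = Σ gᵢe^(−Eᵢ/kT) = 5·e^(−0) + 6·e^(−1.77019) + 1·e^(−3.16770) + 6·e^(−4.52381) = 5.00000 + 1.02180 + 0.0421003 + 0.0650857 = 6.12899.
F = −kT ln Z = −96.6 × ln(6.12899) = −96.6 × 1.81303 = -175.1 meV.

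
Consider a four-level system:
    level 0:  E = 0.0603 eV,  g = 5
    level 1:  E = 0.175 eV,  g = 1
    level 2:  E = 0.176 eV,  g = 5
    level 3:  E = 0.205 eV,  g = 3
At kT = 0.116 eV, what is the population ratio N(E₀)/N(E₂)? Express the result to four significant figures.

2.711

n₀/n₂ = (g₀/g₂) exp[−(E₀−E₂)/kT] = (5/5) × exp(−(-0.1157 eV)/(0.116 eV)) = (5/5) × exp(0.997414) = 2.711.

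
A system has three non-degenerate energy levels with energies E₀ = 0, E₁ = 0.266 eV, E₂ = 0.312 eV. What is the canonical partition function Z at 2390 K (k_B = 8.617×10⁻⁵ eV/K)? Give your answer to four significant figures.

k_BT = 8.617×10⁻⁵ × 2390 K = 0.205946 eV.
Eᵢ/kT = 0, 1.29160, 1.51496.
Z = Σ e^(−Eᵢ/kT) = e^(−0) + e^(−1.29160) + e^(−1.51496) = 1.00000 + 0.274831 + 0.219817 = 1.49465.

Z = 1.495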